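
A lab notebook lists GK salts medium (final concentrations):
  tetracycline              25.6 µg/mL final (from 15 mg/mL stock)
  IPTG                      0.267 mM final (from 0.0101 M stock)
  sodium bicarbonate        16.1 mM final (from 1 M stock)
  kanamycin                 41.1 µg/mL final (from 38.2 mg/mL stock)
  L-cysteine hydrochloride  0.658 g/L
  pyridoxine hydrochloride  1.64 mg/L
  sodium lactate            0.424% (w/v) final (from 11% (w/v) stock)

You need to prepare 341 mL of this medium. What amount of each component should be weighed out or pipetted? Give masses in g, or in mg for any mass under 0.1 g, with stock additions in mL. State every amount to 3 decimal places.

tetracycline 0.582 mL; IPTG 9.015 mL; sodium bicarbonate 5.490 mL; kanamycin 0.367 mL; L-cysteine hydrochloride 0.224 g; pyridoxine hydrochloride 0.559 mg; sodium lactate 13.144 mL

Target volume = 341 mL = 0.341 L.
tetracycline: dilute stock: 25.6 µg/mL × 341 mL ÷ 15000 µg/mL = 0.582 mL
IPTG: V = C2·V2/C1 = 0.267 mM × 341 mL ÷ 10.1 mM = 9.015 mL
sodium bicarbonate: C1V1 = C2V2 → 16.1 mM × 341 mL ÷ 1000 mM = 5.490 mL
kanamycin: dilute stock: 41.1 µg/mL × 341 mL ÷ 38200 µg/mL = 0.367 mL
L-cysteine hydrochloride: 0.658 g/L × 0.341 L = 0.224 g
pyridoxine hydrochloride: 1.64 mg/L × 0.341 L = 0.559 mg
sodium lactate: dilute stock: 0.424% ÷ 11% × 341 mL = 13.144 mL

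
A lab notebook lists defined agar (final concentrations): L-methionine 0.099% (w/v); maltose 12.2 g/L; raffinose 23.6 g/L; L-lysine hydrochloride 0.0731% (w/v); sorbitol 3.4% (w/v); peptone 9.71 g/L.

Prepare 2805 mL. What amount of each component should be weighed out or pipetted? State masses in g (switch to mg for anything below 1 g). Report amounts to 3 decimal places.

Target volume = 2805 mL = 2.805 L.
L-methionine: 0.099% w/v = 0.99 g/L → 0.99 × 2.805 L = 2.777 g
maltose: 12.2 g/L × 2.805 L = 34.221 g
raffinose: 23.6 g/L × 2.805 L = 66.198 g
L-lysine hydrochloride: 0.0731 g per 100 mL × 2805 mL ÷ 100 = 2.050 g
sorbitol: 3.4 g per 100 mL × 2805 mL ÷ 100 = 95.370 g
peptone: 9.71 g/L × 2.805 L = 27.237 g

L-methionine 2.777 g; maltose 34.221 g; raffinose 66.198 g; L-lysine hydrochloride 2.050 g; sorbitol 95.370 g; peptone 27.237 g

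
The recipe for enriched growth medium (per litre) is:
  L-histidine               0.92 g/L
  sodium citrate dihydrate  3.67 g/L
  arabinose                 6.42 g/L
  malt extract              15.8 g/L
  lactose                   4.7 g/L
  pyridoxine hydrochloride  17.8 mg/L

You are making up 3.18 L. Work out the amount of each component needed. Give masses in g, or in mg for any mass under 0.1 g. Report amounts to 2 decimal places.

Scale factor relative to 1 L: 3.18.
L-histidine: 0.92 g/L × 3.18 L = 2.93 g
sodium citrate dihydrate: 3.67 g/L × 3.18 L = 11.67 g
arabinose: 6.42 g/L × 3.18 L = 20.42 g
malt extract: 15.8 g/L × 3.18 L = 50.24 g
lactose: 4.7 g/L × 3.18 L = 14.95 g
pyridoxine hydrochloride: 17.8 mg/L × 3.18 L = 56.60 mg

L-histidine 2.93 g; sodium citrate dihydrate 11.67 g; arabinose 20.42 g; malt extract 50.24 g; lactose 14.95 g; pyridoxine hydrochloride 56.60 mg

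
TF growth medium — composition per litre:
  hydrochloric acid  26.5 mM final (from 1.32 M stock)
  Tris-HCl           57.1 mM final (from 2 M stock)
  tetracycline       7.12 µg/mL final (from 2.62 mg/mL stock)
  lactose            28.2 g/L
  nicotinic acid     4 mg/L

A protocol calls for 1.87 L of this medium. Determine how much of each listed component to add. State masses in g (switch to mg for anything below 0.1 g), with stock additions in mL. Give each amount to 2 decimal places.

Working volume: 1.87 L.
hydrochloric acid: C1V1 = C2V2 → 26.5 mM × 1870 mL ÷ 1320 mM = 37.54 mL
Tris-HCl: V = C2·V2/C1 = 57.1 mM × 1870 mL ÷ 2000 mM = 53.39 mL
tetracycline: V = C2·V2/C1 = 7.12 µg/mL × 1870 mL ÷ 2620 µg/mL = 5.08 mL
lactose: 28.2 g/L × 1.87 L = 52.73 g
nicotinic acid: 4 mg/L × 1.87 L = 7.48 mg

hydrochloric acid 37.54 mL; Tris-HCl 53.39 mL; tetracycline 5.08 mL; lactose 52.73 g; nicotinic acid 7.48 mg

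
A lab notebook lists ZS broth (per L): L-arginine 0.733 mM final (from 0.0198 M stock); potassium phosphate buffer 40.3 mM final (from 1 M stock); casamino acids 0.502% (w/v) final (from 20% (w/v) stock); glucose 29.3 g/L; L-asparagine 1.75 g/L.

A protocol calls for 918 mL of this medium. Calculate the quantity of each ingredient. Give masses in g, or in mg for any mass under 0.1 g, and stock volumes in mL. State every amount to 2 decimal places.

Scale factor relative to 1 L: 0.918.
L-arginine: dilute stock: 0.733 mM × 918 mL ÷ 19.8 mM = 33.98 mL
potassium phosphate buffer: dilute stock: 40.3 mM × 918 mL ÷ 1000 mM = 37.00 mL
casamino acids: dilute stock: 0.502% ÷ 20% × 918 mL = 23.04 mL
glucose: 29.3 g/L × 0.918 L = 26.90 g
L-asparagine: 1.75 g/L × 0.918 L = 1.61 g

L-arginine 33.98 mL; potassium phosphate buffer 37.00 mL; casamino acids 23.04 mL; glucose 26.90 g; L-asparagine 1.61 g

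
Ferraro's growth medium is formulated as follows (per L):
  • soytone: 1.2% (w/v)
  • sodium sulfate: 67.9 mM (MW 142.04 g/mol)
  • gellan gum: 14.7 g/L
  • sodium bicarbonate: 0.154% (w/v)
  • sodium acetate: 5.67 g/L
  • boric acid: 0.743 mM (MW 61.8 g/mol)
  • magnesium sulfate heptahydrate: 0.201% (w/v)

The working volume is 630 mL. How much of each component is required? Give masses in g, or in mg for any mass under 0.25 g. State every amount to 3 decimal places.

Scale factor relative to 1 L: 0.63.
soytone: 1.2 g per 100 mL × 630 mL ÷ 100 = 7.560 g
sodium sulfate: 67.9 mmol/L × 142.04 g/mol × 0.63 L ÷ 1000 = 6.076 g
gellan gum: 14.7 g/L × 0.63 L = 9.261 g
sodium bicarbonate: 0.154% w/v = 1.54 g/L → 1.54 × 0.63 L = 0.970 g
sodium acetate: 5.67 g/L × 0.63 L = 3.572 g
boric acid: 0.743 mmol/L × 61.8 mg/mmol × 0.63 L = 28.928 mg
magnesium sulfate heptahydrate: 0.201% w/v = 2.01 g/L → 2.01 × 0.63 L = 1.266 g

soytone 7.560 g; sodium sulfate 6.076 g; gellan gum 9.261 g; sodium bicarbonate 0.970 g; sodium acetate 3.572 g; boric acid 28.928 mg; magnesium sulfate heptahydrate 1.266 g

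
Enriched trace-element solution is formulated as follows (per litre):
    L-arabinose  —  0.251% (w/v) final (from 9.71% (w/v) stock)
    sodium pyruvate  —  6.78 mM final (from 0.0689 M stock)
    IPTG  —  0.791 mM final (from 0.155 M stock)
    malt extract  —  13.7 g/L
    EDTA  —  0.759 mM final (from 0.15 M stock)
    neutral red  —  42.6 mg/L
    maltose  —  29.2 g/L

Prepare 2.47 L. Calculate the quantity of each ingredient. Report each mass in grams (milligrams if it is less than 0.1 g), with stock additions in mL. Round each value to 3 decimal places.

L-arabinose 63.849 mL; sodium pyruvate 243.057 mL; IPTG 12.605 mL; malt extract 33.839 g; EDTA 12.498 mL; neutral red 0.105 g; maltose 72.124 g

Working volume: 2.47 L.
L-arabinose: V = C2·V2/C1 = 0.251% ÷ 9.71% × 2470 mL = 63.849 mL
sodium pyruvate: dilute stock: 6.78 mM × 2470 mL ÷ 68.9 mM = 243.057 mL
IPTG: C1V1 = C2V2 → 0.791 mM × 2470 mL ÷ 155 mM = 12.605 mL
malt extract: 13.7 g/L × 2.47 L = 33.839 g
EDTA: C1V1 = C2V2 → 0.759 mM × 2470 mL ÷ 150 mM = 12.498 mL
neutral red: 42.6 mg/L × 2.47 L = 105.222 mg = 0.105 g
maltose: 29.2 g/L × 2.47 L = 72.124 g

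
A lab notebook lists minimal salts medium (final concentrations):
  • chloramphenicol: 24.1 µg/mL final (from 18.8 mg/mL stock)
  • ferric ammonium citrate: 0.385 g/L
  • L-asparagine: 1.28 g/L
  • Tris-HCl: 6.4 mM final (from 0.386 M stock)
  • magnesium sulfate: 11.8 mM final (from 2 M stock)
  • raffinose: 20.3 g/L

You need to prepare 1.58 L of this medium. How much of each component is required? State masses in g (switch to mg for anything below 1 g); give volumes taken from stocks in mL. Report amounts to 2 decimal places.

chloramphenicol 2.03 mL; ferric ammonium citrate 608.30 mg; L-asparagine 2.02 g; Tris-HCl 26.20 mL; magnesium sulfate 9.32 mL; raffinose 32.07 g

Working volume: 1.58 L.
chloramphenicol: V = C2·V2/C1 = 24.1 µg/mL × 1580 mL ÷ 18800 µg/mL = 2.03 mL
ferric ammonium citrate: 0.385 g/L × 1.58 L = 0.6083 g = 608.30 mg
L-asparagine: 1.28 g/L × 1.58 L = 2.02 g
Tris-HCl: C1V1 = C2V2 → 6.4 mM × 1580 mL ÷ 386 mM = 26.20 mL
magnesium sulfate: dilute stock: 11.8 mM × 1580 mL ÷ 2000 mM = 9.32 mL
raffinose: 20.3 g/L × 1.58 L = 32.07 g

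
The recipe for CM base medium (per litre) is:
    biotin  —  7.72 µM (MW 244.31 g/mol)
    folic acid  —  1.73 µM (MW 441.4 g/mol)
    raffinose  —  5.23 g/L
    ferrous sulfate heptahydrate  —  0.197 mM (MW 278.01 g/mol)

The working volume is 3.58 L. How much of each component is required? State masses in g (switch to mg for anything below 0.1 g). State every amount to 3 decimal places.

Scale factor relative to 1 L: 3.58.
biotin: 7.72 µmol/L × 244.31 g/mol × 3.58 L ÷ 1000 = 6.752 mg
folic acid: 1.73 µmol/L × 441.4 g/mol × 3.58 L ÷ 1000 = 2.734 mg
raffinose: 5.23 g/L × 3.58 L = 18.723 g
ferrous sulfate heptahydrate: 0.197 mmol/L × 278.01 g/mol × 3.58 L ÷ 1000 = 0.196 g

biotin 6.752 mg; folic acid 2.734 mg; raffinose 18.723 g; ferrous sulfate heptahydrate 0.196 g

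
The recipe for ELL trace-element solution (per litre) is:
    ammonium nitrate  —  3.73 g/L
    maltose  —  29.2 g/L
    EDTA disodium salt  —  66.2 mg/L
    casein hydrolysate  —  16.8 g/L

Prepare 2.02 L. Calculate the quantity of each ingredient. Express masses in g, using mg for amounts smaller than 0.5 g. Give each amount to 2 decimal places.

ammonium nitrate 7.53 g; maltose 58.98 g; EDTA disodium salt 133.72 mg; casein hydrolysate 33.94 g

Scale factor relative to 1 L: 2.02.
ammonium nitrate: 3.73 g/L × 2.02 L = 7.53 g
maltose: 29.2 g/L × 2.02 L = 58.98 g
EDTA disodium salt: 66.2 mg/L × 2.02 L = 133.72 mg
casein hydrolysate: 16.8 g/L × 2.02 L = 33.94 g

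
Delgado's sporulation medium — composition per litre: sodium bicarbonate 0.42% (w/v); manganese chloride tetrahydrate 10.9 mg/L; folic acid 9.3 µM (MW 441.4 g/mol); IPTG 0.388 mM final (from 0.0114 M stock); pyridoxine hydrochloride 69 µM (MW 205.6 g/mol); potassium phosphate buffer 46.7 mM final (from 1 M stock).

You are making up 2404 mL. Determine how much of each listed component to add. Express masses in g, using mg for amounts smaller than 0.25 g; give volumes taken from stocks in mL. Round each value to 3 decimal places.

Target volume = 2404 mL = 2.404 L.
sodium bicarbonate: 0.42 g per 100 mL × 2404 mL ÷ 100 = 10.097 g
manganese chloride tetrahydrate: 10.9 mg/L × 2.404 L = 26.204 mg
folic acid: 9.3 µmol/L × 441.4 g/mol × 2.404 L ÷ 1000 = 9.868 mg
IPTG: dilute stock: 0.388 mM × 2404 mL ÷ 11.4 mM = 81.820 mL
pyridoxine hydrochloride: 69 µmol/L × 205.6 g/mol × 2.404 L ÷ 1000 = 34.104 mg
potassium phosphate buffer: dilute stock: 46.7 mM × 2404 mL ÷ 1000 mM = 112.267 mL

sodium bicarbonate 10.097 g; manganese chloride tetrahydrate 26.204 mg; folic acid 9.868 mg; IPTG 81.820 mL; pyridoxine hydrochloride 34.104 mg; potassium phosphate buffer 112.267 mL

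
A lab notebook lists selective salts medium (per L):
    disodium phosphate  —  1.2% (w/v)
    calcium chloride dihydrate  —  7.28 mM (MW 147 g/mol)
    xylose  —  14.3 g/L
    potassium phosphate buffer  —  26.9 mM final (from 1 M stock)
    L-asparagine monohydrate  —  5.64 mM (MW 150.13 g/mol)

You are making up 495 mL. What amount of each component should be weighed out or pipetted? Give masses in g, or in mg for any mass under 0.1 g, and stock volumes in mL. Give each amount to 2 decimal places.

Scale factor relative to 1 L: 0.495.
disodium phosphate: 1.2 g per 100 mL × 495 mL ÷ 100 = 5.94 g
calcium chloride dihydrate: 7.28 mmol/L × 147 g/mol × 0.495 L ÷ 1000 = 0.53 g
xylose: 14.3 g/L × 0.495 L = 7.08 g
potassium phosphate buffer: C1V1 = C2V2 → 26.9 mM × 495 mL ÷ 1000 mM = 13.32 mL
L-asparagine monohydrate: 5.64 mmol/L × 150.13 g/mol × 0.495 L ÷ 1000 = 0.42 g

disodium phosphate 5.94 g; calcium chloride dihydrate 0.53 g; xylose 7.08 g; potassium phosphate buffer 13.32 mL; L-asparagine monohydrate 0.42 g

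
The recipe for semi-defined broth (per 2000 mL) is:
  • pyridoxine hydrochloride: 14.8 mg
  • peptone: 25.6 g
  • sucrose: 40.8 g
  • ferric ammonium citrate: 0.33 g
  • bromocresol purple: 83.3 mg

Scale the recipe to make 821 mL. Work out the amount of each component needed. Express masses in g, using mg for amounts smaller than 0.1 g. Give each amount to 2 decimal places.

Ratio of target to recipe volume: 821 / 2000 = 0.4105.
pyridoxine hydrochloride: 14.8 mg × (821 mL / 2000 mL) = 6.08 mg
peptone: 25.6 g × (821 mL / 2000 mL) = 10.51 g
sucrose: 40.8 g × (821 mL / 2000 mL) = 16.75 g
ferric ammonium citrate: 0.33 g × (821 mL / 2000 mL) = 0.14 g
bromocresol purple: 83.3 mg × (821 mL / 2000 mL) = 34.19 mg

pyridoxine hydrochloride 6.08 mg; peptone 10.51 g; sucrose 16.75 g; ferric ammonium citrate 0.14 g; bromocresol purple 34.19 mg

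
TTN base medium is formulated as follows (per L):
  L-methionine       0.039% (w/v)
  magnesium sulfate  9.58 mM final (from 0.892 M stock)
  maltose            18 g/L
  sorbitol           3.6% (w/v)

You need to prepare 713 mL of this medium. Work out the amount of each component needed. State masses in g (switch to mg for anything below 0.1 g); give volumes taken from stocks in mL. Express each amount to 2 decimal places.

L-methionine 0.28 g; magnesium sulfate 7.66 mL; maltose 12.83 g; sorbitol 25.67 g

Target volume = 713 mL = 0.713 L.
L-methionine: 0.039% w/v = 0.39 g/L → 0.39 × 0.713 L = 0.28 g
magnesium sulfate: dilute stock: 9.58 mM × 713 mL ÷ 892 mM = 7.66 mL
maltose: 18 g/L × 0.713 L = 12.83 g
sorbitol: 3.6 g per 100 mL × 713 mL ÷ 100 = 25.67 g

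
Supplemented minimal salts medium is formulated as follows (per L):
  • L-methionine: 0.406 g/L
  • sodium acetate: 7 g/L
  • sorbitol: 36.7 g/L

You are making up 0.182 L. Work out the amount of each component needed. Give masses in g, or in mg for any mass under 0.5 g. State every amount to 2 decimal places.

L-methionine 73.89 mg; sodium acetate 1.27 g; sorbitol 6.68 g

Working volume: 0.182 L.
L-methionine: 0.406 g/L × 0.182 L = 0.073892 g = 73.89 mg
sodium acetate: 7 g/L × 0.182 L = 1.27 g
sorbitol: 36.7 g/L × 0.182 L = 6.68 g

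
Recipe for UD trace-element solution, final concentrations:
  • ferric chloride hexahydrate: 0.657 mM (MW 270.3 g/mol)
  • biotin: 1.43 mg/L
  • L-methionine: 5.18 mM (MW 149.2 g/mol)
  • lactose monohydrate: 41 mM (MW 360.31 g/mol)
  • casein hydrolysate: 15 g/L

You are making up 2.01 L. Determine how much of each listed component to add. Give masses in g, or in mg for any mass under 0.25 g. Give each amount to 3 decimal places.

Scale factor relative to 1 L: 2.01.
ferric chloride hexahydrate: 0.657 mmol/L × 270.3 g/mol × 2.01 L ÷ 1000 = 0.357 g
biotin: 1.43 mg/L × 2.01 L = 2.874 mg
L-methionine: 5.18 mmol/L × 149.2 g/mol × 2.01 L ÷ 1000 = 1.553 g
lactose monohydrate: 41 mmol/L × 360.31 g/mol × 2.01 L ÷ 1000 = 29.693 g
casein hydrolysate: 15 g/L × 2.01 L = 30.150 g

ferric chloride hexahydrate 0.357 g; biotin 2.874 mg; L-methionine 1.553 g; lactose monohydrate 29.693 g; casein hydrolysate 30.150 g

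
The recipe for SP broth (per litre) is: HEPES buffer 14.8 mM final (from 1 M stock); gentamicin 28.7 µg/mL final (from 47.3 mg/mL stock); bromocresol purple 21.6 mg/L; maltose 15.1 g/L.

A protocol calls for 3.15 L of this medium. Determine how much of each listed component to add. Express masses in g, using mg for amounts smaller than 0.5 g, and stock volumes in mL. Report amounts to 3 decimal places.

Scale factor relative to 1 L: 3.15.
HEPES buffer: V = C2·V2/C1 = 14.8 mM × 3150 mL ÷ 1000 mM = 46.620 mL
gentamicin: dilute stock: 28.7 µg/mL × 3150 mL ÷ 47300 µg/mL = 1.911 mL
bromocresol purple: 21.6 mg/L × 3.15 L = 68.040 mg
maltose: 15.1 g/L × 3.15 L = 47.565 g

HEPES buffer 46.620 mL; gentamicin 1.911 mL; bromocresol purple 68.040 mg; maltose 47.565 g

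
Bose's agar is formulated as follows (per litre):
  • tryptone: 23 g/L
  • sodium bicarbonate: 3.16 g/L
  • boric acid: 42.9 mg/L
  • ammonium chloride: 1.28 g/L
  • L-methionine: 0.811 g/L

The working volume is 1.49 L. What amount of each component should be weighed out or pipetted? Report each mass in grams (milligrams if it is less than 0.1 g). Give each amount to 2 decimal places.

Scale factor relative to 1 L: 1.49.
tryptone: 23 g/L × 1.49 L = 34.27 g
sodium bicarbonate: 3.16 g/L × 1.49 L = 4.71 g
boric acid: 42.9 mg/L × 1.49 L = 63.92 mg
ammonium chloride: 1.28 g/L × 1.49 L = 1.91 g
L-methionine: 0.811 g/L × 1.49 L = 1.21 g

tryptone 34.27 g; sodium bicarbonate 4.71 g; boric acid 63.92 mg; ammonium chloride 1.91 g; L-methionine 1.21 g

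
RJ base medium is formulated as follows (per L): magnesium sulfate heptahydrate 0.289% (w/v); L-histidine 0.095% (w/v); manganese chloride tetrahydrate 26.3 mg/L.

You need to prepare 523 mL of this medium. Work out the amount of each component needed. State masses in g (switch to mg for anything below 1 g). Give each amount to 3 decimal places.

Scale factor relative to 1 L: 0.523.
magnesium sulfate heptahydrate: 0.289% w/v = 2.89 g/L → 2.89 × 0.523 L = 1.511 g
L-histidine: 0.095 g per 100 mL × 523 mL ÷ 100 = 0.49685 g = 496.850 mg
manganese chloride tetrahydrate: 26.3 mg/L × 0.523 L = 13.755 mg

magnesium sulfate heptahydrate 1.511 g; L-histidine 496.850 mg; manganese chloride tetrahydrate 13.755 mg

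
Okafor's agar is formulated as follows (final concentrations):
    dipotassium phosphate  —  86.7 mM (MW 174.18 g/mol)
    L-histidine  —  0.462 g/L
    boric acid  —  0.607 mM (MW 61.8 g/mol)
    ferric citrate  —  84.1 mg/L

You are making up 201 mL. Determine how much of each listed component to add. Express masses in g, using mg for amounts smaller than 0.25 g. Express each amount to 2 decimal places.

Working volume: 201 mL = 0.201 L.
dipotassium phosphate: 86.7 mmol/L × 174.18 g/mol × 0.201 L ÷ 1000 = 3.04 g
L-histidine: 0.462 g/L × 0.201 L = 0.092862 g = 92.86 mg
boric acid: 0.607 mmol/L × 61.8 mg/mmol × 0.201 L = 7.54 mg
ferric citrate: 84.1 mg/L × 0.201 L = 16.90 mg

dipotassium phosphate 3.04 g; L-histidine 92.86 mg; boric acid 7.54 mg; ferric citrate 16.90 mg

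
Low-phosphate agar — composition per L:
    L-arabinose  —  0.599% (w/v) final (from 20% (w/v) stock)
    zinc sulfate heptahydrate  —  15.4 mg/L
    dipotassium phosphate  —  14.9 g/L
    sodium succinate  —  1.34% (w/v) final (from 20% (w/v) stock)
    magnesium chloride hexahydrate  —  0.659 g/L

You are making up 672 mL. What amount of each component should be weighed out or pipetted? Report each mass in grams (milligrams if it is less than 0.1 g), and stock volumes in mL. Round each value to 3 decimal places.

Working volume: 672 mL = 0.672 L.
L-arabinose: dilute stock: 0.599% ÷ 20% × 672 mL = 20.126 mL
zinc sulfate heptahydrate: 15.4 mg/L × 0.672 L = 10.349 mg
dipotassium phosphate: 14.9 g/L × 0.672 L = 10.013 g
sodium succinate: C1V1 = C2V2 → 1.34% ÷ 20% × 672 mL = 45.024 mL
magnesium chloride hexahydrate: 0.659 g/L × 0.672 L = 0.443 g

L-arabinose 20.126 mL; zinc sulfate heptahydrate 10.349 mg; dipotassium phosphate 10.013 g; sodium succinate 45.024 mL; magnesium chloride hexahydrate 0.443 g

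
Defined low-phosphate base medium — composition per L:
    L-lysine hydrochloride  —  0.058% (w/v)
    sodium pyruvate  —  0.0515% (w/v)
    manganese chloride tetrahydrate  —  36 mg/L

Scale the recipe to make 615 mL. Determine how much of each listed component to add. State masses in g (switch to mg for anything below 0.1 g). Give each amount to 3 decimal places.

Scale factor relative to 1 L: 0.615.
L-lysine hydrochloride: 0.058 g per 100 mL × 615 mL ÷ 100 = 0.357 g
sodium pyruvate: 0.0515 g per 100 mL × 615 mL ÷ 100 = 0.317 g
manganese chloride tetrahydrate: 36 mg/L × 0.615 L = 22.140 mg

L-lysine hydrochloride 0.357 g; sodium pyruvate 0.317 g; manganese chloride tetrahydrate 22.140 mg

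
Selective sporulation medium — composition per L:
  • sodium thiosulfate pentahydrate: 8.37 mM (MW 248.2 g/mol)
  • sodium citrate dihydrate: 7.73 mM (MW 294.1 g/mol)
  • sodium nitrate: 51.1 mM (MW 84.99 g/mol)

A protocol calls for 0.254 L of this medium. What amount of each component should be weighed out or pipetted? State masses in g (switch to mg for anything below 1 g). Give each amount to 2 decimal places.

sodium thiosulfate pentahydrate 527.67 mg; sodium citrate dihydrate 577.44 mg; sodium nitrate 1.10 g

Working volume: 0.254 L.
sodium thiosulfate pentahydrate: 8.37 mmol/L × 248.2 mg/mmol × 0.254 L = 527.67 mg
sodium citrate dihydrate: 7.73 mmol/L × 294.1 mg/mmol × 0.254 L = 577.44 mg
sodium nitrate: 51.1 mmol/L × 84.99 g/mol × 0.254 L ÷ 1000 = 1.10 g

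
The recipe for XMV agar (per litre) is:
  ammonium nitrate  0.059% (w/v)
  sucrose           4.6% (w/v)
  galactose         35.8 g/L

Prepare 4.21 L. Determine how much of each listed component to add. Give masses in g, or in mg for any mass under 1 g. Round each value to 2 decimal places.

ammonium nitrate 2.48 g; sucrose 193.66 g; galactose 150.72 g

Working volume: 4.21 L.
ammonium nitrate: 0.059% w/v = 0.59 g/L → 0.59 × 4.21 L = 2.48 g
sucrose: 4.6 g per 100 mL × 4210 mL ÷ 100 = 193.66 g
galactose: 35.8 g/L × 4.21 L = 150.72 g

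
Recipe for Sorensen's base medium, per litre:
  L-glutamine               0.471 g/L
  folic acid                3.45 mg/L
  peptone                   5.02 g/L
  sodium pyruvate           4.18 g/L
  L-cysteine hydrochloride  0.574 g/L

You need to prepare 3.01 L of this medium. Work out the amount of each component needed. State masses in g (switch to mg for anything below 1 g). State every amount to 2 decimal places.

Working volume: 3.01 L.
L-glutamine: 0.471 g/L × 3.01 L = 1.42 g
folic acid: 3.45 mg/L × 3.01 L = 10.38 mg
peptone: 5.02 g/L × 3.01 L = 15.11 g
sodium pyruvate: 4.18 g/L × 3.01 L = 12.58 g
L-cysteine hydrochloride: 0.574 g/L × 3.01 L = 1.73 g

L-glutamine 1.42 g; folic acid 10.38 mg; peptone 15.11 g; sodium pyruvate 12.58 g; L-cysteine hydrochloride 1.73 g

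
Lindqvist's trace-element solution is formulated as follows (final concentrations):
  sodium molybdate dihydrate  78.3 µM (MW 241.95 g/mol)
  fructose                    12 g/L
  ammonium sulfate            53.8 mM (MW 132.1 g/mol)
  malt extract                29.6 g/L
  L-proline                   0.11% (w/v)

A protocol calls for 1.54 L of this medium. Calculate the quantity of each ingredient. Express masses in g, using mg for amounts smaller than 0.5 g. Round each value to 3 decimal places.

sodium molybdate dihydrate 29.175 mg; fructose 18.480 g; ammonium sulfate 10.945 g; malt extract 45.584 g; L-proline 1.694 g

Scale factor relative to 1 L: 1.54.
sodium molybdate dihydrate: 78.3 µmol/L × 241.95 g/mol × 1.54 L ÷ 1000 = 29.175 mg
fructose: 12 g/L × 1.54 L = 18.480 g
ammonium sulfate: 53.8 mmol/L × 132.1 g/mol × 1.54 L ÷ 1000 = 10.945 g
malt extract: 29.6 g/L × 1.54 L = 45.584 g
L-proline: 0.11% w/v = 1.1 g/L → 1.1 × 1.54 L = 1.694 g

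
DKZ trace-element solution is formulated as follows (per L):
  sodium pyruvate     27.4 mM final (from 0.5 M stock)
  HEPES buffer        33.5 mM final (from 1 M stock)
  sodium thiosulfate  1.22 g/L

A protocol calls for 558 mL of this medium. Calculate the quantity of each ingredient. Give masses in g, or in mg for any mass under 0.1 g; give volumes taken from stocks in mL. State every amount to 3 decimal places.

Target volume = 558 mL = 0.558 L.
sodium pyruvate: V = C2·V2/C1 = 27.4 mM × 558 mL ÷ 500 mM = 30.578 mL
HEPES buffer: dilute stock: 33.5 mM × 558 mL ÷ 1000 mM = 18.693 mL
sodium thiosulfate: 1.22 g/L × 0.558 L = 0.681 g

sodium pyruvate 30.578 mL; HEPES buffer 18.693 mL; sodium thiosulfate 0.681 g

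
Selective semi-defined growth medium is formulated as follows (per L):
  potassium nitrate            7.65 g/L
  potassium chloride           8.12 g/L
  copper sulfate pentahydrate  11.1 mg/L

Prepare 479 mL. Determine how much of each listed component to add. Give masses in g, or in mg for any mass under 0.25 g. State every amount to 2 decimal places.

potassium nitrate 3.66 g; potassium chloride 3.89 g; copper sulfate pentahydrate 5.32 mg

Target volume = 479 mL = 0.479 L.
potassium nitrate: 7.65 g/L × 0.479 L = 3.66 g
potassium chloride: 8.12 g/L × 0.479 L = 3.89 g
copper sulfate pentahydrate: 11.1 mg/L × 0.479 L = 5.32 mg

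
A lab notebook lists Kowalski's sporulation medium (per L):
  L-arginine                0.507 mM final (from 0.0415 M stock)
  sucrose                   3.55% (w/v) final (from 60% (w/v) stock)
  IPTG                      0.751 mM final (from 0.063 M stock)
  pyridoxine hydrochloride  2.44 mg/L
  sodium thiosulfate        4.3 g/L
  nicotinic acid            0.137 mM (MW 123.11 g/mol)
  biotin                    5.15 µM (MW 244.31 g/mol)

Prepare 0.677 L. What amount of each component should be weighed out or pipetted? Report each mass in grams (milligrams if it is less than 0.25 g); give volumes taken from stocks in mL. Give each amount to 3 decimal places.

L-arginine 8.271 mL; sucrose 40.056 mL; IPTG 8.070 mL; pyridoxine hydrochloride 1.652 mg; sodium thiosulfate 2.911 g; nicotinic acid 11.418 mg; biotin 0.852 mg

Scale factor relative to 1 L: 0.677.
L-arginine: V = C2·V2/C1 = 0.507 mM × 677 mL ÷ 41.5 mM = 8.271 mL
sucrose: C1V1 = C2V2 → 3.55% ÷ 60% × 677 mL = 40.056 mL
IPTG: V = C2·V2/C1 = 0.751 mM × 677 mL ÷ 63 mM = 8.070 mL
pyridoxine hydrochloride: 2.44 mg/L × 0.677 L = 1.652 mg
sodium thiosulfate: 4.3 g/L × 0.677 L = 2.911 g
nicotinic acid: 0.137 mmol/L × 123.11 mg/mmol × 0.677 L = 11.418 mg
biotin: 5.15 µmol/L × 244.31 g/mol × 0.677 L ÷ 1000 = 0.852 mg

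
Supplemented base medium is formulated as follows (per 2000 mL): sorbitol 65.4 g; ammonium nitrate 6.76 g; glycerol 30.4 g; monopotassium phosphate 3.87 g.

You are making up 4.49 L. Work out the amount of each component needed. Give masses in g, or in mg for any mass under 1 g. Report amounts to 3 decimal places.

Scale factor = 4490 mL / 2000 mL = 2.245.
sorbitol: 65.4 g × (4490 mL / 2000 mL) = 146.823 g
ammonium nitrate: 6.76 g × (4490 mL / 2000 mL) = 15.176 g
glycerol: 30.4 g × (4490 mL / 2000 mL) = 68.248 g
monopotassium phosphate: 3.87 g × (4490 mL / 2000 mL) = 8.688 g

sorbitol 146.823 g; ammonium nitrate 15.176 g; glycerol 68.248 g; monopotassium phosphate 8.688 g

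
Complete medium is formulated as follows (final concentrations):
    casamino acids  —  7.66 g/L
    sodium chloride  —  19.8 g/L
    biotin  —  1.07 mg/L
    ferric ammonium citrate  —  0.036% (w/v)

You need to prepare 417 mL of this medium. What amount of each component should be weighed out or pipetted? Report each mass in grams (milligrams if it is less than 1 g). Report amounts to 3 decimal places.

casamino acids 3.194 g; sodium chloride 8.257 g; biotin 0.446 mg; ferric ammonium citrate 150.120 mg

Working volume: 417 mL = 0.417 L.
casamino acids: 7.66 g/L × 0.417 L = 3.194 g
sodium chloride: 19.8 g/L × 0.417 L = 8.257 g
biotin: 1.07 mg/L × 0.417 L = 0.446 mg
ferric ammonium citrate: 0.036 g per 100 mL × 417 mL ÷ 100 = 0.15012 g = 150.120 mg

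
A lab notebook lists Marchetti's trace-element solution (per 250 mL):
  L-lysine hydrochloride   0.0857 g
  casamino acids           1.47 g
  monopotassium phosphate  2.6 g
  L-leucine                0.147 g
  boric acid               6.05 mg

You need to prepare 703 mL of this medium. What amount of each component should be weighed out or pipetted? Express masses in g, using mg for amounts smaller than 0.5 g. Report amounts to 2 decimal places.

Scale factor = 703 mL / 250 mL = 2.812.
L-lysine hydrochloride: 0.0857 g × (703 mL / 250 mL) = 0.240988 g = 240.99 mg
casamino acids: 1.47 g × (703 mL / 250 mL) = 4.13 g
monopotassium phosphate: 2.6 g × (703 mL / 250 mL) = 7.31 g
L-leucine: 0.147 g × (703 mL / 250 mL) = 0.413364 g = 413.36 mg
boric acid: 6.05 mg × (703 mL / 250 mL) = 17.01 mg

L-lysine hydrochloride 240.99 mg; casamino acids 4.13 g; monopotassium phosphate 7.31 g; L-leucine 413.36 mg; boric acid 17.01 mg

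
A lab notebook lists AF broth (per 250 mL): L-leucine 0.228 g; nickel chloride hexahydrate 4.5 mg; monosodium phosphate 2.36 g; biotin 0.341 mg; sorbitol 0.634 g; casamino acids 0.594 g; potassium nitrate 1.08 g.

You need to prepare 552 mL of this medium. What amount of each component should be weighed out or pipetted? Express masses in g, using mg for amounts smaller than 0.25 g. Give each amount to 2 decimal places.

Scale factor = 552 mL / 250 mL = 2.208.
L-leucine: 0.228 g × (552 mL / 250 mL) = 0.50 g
nickel chloride hexahydrate: 4.5 mg × (552 mL / 250 mL) = 9.94 mg
monosodium phosphate: 2.36 g × (552 mL / 250 mL) = 5.21 g
biotin: 0.341 mg × (552 mL / 250 mL) = 0.75 mg
sorbitol: 0.634 g × (552 mL / 250 mL) = 1.40 g
casamino acids: 0.594 g × (552 mL / 250 mL) = 1.31 g
potassium nitrate: 1.08 g × (552 mL / 250 mL) = 2.38 g

L-leucine 0.50 g; nickel chloride hexahydrate 9.94 mg; monosodium phosphate 5.21 g; biotin 0.75 mg; sorbitol 1.40 g; casamino acids 1.31 g; potassium nitrate 2.38 g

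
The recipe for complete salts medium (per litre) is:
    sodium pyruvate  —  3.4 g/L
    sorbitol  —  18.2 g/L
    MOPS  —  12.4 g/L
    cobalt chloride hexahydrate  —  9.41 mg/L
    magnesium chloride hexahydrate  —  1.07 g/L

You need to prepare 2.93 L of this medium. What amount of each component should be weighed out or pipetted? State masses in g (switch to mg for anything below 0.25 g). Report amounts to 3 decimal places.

Scale factor relative to 1 L: 2.93.
sodium pyruvate: 3.4 g/L × 2.93 L = 9.962 g
sorbitol: 18.2 g/L × 2.93 L = 53.326 g
MOPS: 12.4 g/L × 2.93 L = 36.332 g
cobalt chloride hexahydrate: 9.41 mg/L × 2.93 L = 27.571 mg
magnesium chloride hexahydrate: 1.07 g/L × 2.93 L = 3.135 g

sodium pyruvate 9.962 g; sorbitol 53.326 g; MOPS 36.332 g; cobalt chloride hexahydrate 27.571 mg; magnesium chloride hexahydrate 3.135 g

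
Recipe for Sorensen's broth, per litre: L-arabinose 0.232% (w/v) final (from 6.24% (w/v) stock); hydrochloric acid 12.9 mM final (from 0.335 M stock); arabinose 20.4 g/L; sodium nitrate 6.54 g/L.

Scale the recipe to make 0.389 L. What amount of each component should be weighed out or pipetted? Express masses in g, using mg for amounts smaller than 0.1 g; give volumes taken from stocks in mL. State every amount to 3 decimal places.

Scale factor relative to 1 L: 0.389.
L-arabinose: C1V1 = C2V2 → 0.232% ÷ 6.24% × 389 mL = 14.463 mL
hydrochloric acid: dilute stock: 12.9 mM × 389 mL ÷ 335 mM = 14.979 mL
arabinose: 20.4 g/L × 0.389 L = 7.936 g
sodium nitrate: 6.54 g/L × 0.389 L = 2.544 g

L-arabinose 14.463 mL; hydrochloric acid 14.979 mL; arabinose 7.936 g; sodium nitrate 2.544 g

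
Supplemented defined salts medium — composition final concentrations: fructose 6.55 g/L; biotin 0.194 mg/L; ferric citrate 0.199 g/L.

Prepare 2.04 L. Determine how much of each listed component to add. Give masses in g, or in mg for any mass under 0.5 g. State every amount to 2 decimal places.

Scale factor relative to 1 L: 2.04.
fructose: 6.55 g/L × 2.04 L = 13.36 g
biotin: 0.194 mg/L × 2.04 L = 0.40 mg
ferric citrate: 0.199 g/L × 2.04 L = 0.40596 g = 405.96 mg

fructose 13.36 g; biotin 0.40 mg; ferric citrate 405.96 mg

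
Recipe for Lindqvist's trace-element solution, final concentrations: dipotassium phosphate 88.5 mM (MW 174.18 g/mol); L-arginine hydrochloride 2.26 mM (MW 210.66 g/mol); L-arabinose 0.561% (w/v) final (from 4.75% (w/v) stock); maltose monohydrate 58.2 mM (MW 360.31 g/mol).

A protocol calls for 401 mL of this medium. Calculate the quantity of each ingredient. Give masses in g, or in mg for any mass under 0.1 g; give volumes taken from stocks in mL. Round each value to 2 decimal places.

dipotassium phosphate 6.18 g; L-arginine hydrochloride 0.19 g; L-arabinose 47.36 mL; maltose monohydrate 8.41 g

Scale factor relative to 1 L: 0.401.
dipotassium phosphate: 88.5 mmol/L × 174.18 g/mol × 0.401 L ÷ 1000 = 6.18 g
L-arginine hydrochloride: 2.26 mmol/L × 210.66 g/mol × 0.401 L ÷ 1000 = 0.19 g
L-arabinose: V = C2·V2/C1 = 0.561% ÷ 4.75% × 401 mL = 47.36 mL
maltose monohydrate: 58.2 mmol/L × 360.31 g/mol × 0.401 L ÷ 1000 = 8.41 g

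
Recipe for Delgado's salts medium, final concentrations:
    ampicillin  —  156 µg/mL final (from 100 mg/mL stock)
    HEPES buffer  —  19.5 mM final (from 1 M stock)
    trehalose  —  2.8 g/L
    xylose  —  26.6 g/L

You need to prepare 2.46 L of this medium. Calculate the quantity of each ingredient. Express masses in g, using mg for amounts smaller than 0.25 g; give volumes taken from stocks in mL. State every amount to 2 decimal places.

ampicillin 3.84 mL; HEPES buffer 47.97 mL; trehalose 6.89 g; xylose 65.44 g

Scale factor relative to 1 L: 2.46.
ampicillin: V = C2·V2/C1 = 156 µg/mL × 2460 mL ÷ 100000 µg/mL = 3.84 mL
HEPES buffer: C1V1 = C2V2 → 19.5 mM × 2460 mL ÷ 1000 mM = 47.97 mL
trehalose: 2.8 g/L × 2.46 L = 6.89 g
xylose: 26.6 g/L × 2.46 L = 65.44 g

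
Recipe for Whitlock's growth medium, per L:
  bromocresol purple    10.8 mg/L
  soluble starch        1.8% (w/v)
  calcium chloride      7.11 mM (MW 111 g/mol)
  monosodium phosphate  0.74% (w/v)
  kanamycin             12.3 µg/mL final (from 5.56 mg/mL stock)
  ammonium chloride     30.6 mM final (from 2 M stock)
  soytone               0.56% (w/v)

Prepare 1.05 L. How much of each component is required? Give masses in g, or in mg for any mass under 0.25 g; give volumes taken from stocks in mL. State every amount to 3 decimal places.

bromocresol purple 11.340 mg; soluble starch 18.900 g; calcium chloride 0.829 g; monosodium phosphate 7.770 g; kanamycin 2.323 mL; ammonium chloride 16.065 mL; soytone 5.880 g

Working volume: 1.05 L.
bromocresol purple: 10.8 mg/L × 1.05 L = 11.340 mg
soluble starch: 1.8 g per 100 mL × 1050 mL ÷ 100 = 18.900 g
calcium chloride: 7.11 mmol/L × 111 g/mol × 1.05 L ÷ 1000 = 0.829 g
monosodium phosphate: 0.74 g per 100 mL × 1050 mL ÷ 100 = 7.770 g
kanamycin: C1V1 = C2V2 → 12.3 µg/mL × 1050 mL ÷ 5560 µg/mL = 2.323 mL
ammonium chloride: C1V1 = C2V2 → 30.6 mM × 1050 mL ÷ 2000 mM = 16.065 mL
soytone: 0.56 g per 100 mL × 1050 mL ÷ 100 = 5.880 g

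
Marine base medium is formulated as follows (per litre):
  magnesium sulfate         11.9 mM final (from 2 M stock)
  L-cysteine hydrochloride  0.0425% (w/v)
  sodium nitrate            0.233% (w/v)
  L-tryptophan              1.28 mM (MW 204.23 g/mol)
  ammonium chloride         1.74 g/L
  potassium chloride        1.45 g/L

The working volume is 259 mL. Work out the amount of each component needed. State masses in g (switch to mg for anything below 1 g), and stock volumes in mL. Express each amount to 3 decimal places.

Scale factor relative to 1 L: 0.259.
magnesium sulfate: C1V1 = C2V2 → 11.9 mM × 259 mL ÷ 2000 mM = 1.541 mL
L-cysteine hydrochloride: 0.0425% w/v = 0.425 g/L → 0.425 × 0.259 L = 0.110075 g = 110.075 mg
sodium nitrate: 0.233 g per 100 mL × 259 mL ÷ 100 = 0.60347 g = 603.470 mg
L-tryptophan: 1.28 mmol/L × 204.23 mg/mmol × 0.259 L = 67.706 mg
ammonium chloride: 1.74 g/L × 0.259 L = 0.45066 g = 450.660 mg
potassium chloride: 1.45 g/L × 0.259 L = 0.37555 g = 375.550 mg

magnesium sulfate 1.541 mL; L-cysteine hydrochloride 110.075 mg; sodium nitrate 603.470 mg; L-tryptophan 67.706 mg; ammonium chloride 450.660 mg; potassium chloride 375.550 mg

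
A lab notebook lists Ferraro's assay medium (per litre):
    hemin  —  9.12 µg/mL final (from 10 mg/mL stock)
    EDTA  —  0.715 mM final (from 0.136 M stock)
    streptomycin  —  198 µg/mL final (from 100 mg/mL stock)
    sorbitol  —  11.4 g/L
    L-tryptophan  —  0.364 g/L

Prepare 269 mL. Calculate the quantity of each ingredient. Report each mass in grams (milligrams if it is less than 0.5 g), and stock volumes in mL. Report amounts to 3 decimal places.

hemin 0.245 mL; EDTA 1.414 mL; streptomycin 0.533 mL; sorbitol 3.067 g; L-tryptophan 97.916 mg

Working volume: 269 mL = 0.269 L.
hemin: V = C2·V2/C1 = 9.12 µg/mL × 269 mL ÷ 10000 µg/mL = 0.245 mL
EDTA: dilute stock: 0.715 mM × 269 mL ÷ 136 mM = 1.414 mL
streptomycin: C1V1 = C2V2 → 198 µg/mL × 269 mL ÷ 100000 µg/mL = 0.533 mL
sorbitol: 11.4 g/L × 0.269 L = 3.067 g
L-tryptophan: 0.364 g/L × 0.269 L = 0.097916 g = 97.916 mg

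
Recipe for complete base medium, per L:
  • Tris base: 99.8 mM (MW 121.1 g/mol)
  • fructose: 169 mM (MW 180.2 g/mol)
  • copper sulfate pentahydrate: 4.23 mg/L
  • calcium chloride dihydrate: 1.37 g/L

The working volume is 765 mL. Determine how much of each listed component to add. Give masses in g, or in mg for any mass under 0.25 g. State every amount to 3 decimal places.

Target volume = 765 mL = 0.765 L.
Tris base: 99.8 mmol/L × 121.1 g/mol × 0.765 L ÷ 1000 = 9.246 g
fructose: 169 mmol/L × 180.2 g/mol × 0.765 L ÷ 1000 = 23.297 g
copper sulfate pentahydrate: 4.23 mg/L × 0.765 L = 3.236 mg
calcium chloride dihydrate: 1.37 g/L × 0.765 L = 1.048 g

Tris base 9.246 g; fructose 23.297 g; copper sulfate pentahydrate 3.236 mg; calcium chloride dihydrate 1.048 g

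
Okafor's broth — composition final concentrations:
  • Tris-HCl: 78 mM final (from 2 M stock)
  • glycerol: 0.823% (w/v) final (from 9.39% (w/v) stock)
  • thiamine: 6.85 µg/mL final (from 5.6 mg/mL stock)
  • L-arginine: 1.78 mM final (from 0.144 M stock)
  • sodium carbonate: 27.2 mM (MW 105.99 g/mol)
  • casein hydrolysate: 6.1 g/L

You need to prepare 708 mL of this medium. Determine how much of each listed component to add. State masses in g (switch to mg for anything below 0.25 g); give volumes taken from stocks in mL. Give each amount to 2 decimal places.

Tris-HCl 27.61 mL; glycerol 62.05 mL; thiamine 0.87 mL; L-arginine 8.75 mL; sodium carbonate 2.04 g; casein hydrolysate 4.32 g

Target volume = 708 mL = 0.708 L.
Tris-HCl: V = C2·V2/C1 = 78 mM × 708 mL ÷ 2000 mM = 27.61 mL
glycerol: V = C2·V2/C1 = 0.823% ÷ 9.39% × 708 mL = 62.05 mL
thiamine: C1V1 = C2V2 → 6.85 µg/mL × 708 mL ÷ 5600 µg/mL = 0.87 mL
L-arginine: V = C2·V2/C1 = 1.78 mM × 708 mL ÷ 144 mM = 8.75 mL
sodium carbonate: 27.2 mmol/L × 105.99 g/mol × 0.708 L ÷ 1000 = 2.04 g
casein hydrolysate: 6.1 g/L × 0.708 L = 4.32 g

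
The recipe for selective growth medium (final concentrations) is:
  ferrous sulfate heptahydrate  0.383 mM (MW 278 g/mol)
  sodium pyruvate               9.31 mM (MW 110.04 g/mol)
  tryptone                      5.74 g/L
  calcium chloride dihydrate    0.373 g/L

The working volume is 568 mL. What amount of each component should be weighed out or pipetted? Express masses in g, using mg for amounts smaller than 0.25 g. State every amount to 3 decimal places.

ferrous sulfate heptahydrate 60.477 mg; sodium pyruvate 0.582 g; tryptone 3.260 g; calcium chloride dihydrate 211.864 mg

Target volume = 568 mL = 0.568 L.
ferrous sulfate heptahydrate: 0.383 mmol/L × 278 mg/mmol × 0.568 L = 60.477 mg
sodium pyruvate: 9.31 mmol/L × 110.04 g/mol × 0.568 L ÷ 1000 = 0.582 g
tryptone: 5.74 g/L × 0.568 L = 3.260 g
calcium chloride dihydrate: 0.373 g/L × 0.568 L = 0.211864 g = 211.864 mg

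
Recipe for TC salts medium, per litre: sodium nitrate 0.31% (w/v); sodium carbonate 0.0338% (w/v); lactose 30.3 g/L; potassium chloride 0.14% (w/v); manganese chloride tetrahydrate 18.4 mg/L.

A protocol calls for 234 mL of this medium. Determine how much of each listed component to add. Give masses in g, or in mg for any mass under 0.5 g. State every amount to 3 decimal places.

sodium nitrate 0.725 g; sodium carbonate 79.092 mg; lactose 7.090 g; potassium chloride 327.600 mg; manganese chloride tetrahydrate 4.306 mg

Scale factor relative to 1 L: 0.234.
sodium nitrate: 0.31 g per 100 mL × 234 mL ÷ 100 = 0.725 g
sodium carbonate: 0.0338 g per 100 mL × 234 mL ÷ 100 = 0.079092 g = 79.092 mg
lactose: 30.3 g/L × 0.234 L = 7.090 g
potassium chloride: 0.14% w/v = 1.4 g/L → 1.4 × 0.234 L = 0.3276 g = 327.600 mg
manganese chloride tetrahydrate: 18.4 mg/L × 0.234 L = 4.306 mg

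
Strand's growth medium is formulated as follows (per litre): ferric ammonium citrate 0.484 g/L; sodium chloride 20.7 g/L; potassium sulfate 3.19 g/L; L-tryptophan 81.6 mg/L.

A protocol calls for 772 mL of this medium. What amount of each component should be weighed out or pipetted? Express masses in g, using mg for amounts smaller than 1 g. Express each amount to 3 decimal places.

Working volume: 772 mL = 0.772 L.
ferric ammonium citrate: 0.484 g/L × 0.772 L = 0.373648 g = 373.648 mg
sodium chloride: 20.7 g/L × 0.772 L = 15.980 g
potassium sulfate: 3.19 g/L × 0.772 L = 2.463 g
L-tryptophan: 81.6 mg/L × 0.772 L = 62.995 mg

ferric ammonium citrate 373.648 mg; sodium chloride 15.980 g; potassium sulfate 2.463 g; L-tryptophan 62.995 mg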